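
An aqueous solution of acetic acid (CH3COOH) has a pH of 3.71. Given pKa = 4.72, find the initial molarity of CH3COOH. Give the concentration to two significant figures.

[H+] = 10^(-3.71) = 1.95 × 10^-4 M = x
Ka = 10^(−4.72) = 1.91 × 10^-5
Ka = x²/(C₀ − x) ⇒ C₀ = x + x²/Ka
C₀ = 1.95 × 10^-4 + (1.95 × 10^-4)²/(1.91 × 10^-5) = 2.19 × 10^-3 M

C₀ = 2.2 × 10^-3 M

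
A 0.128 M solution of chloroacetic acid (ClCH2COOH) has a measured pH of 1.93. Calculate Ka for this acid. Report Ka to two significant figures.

Ka = 1.2 × 10^-3

[H+] = 10^(-1.93) = 1.17 × 10^-2 M
At equilibrium [HA] = 0.128 − 1.17 × 10^-2 = 1.16 × 10^-1 M
Ka = [H+][A-]/[HA] = (1.17 × 10^-2)² / 1.16 × 10^-1 = 1.2 × 10^-3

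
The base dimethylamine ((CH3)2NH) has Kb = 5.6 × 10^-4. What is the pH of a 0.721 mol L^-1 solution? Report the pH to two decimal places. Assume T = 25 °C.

(CH3)2NH + H2O ⇌ (CH3)2NH2+ + OH-
From the ICE table, Kb = [OH-]²/(0.721 − [OH-]) = 5.6 × 10^-4.
Assume [OH-] ≪ 0.721: [OH-] ≈ √(5.6 × 10^-4 × 0.721) = 2.01 × 10^-2 M
pOH = 1.70, so pH = 14.00 − pOH = 12.30

pH = 12.30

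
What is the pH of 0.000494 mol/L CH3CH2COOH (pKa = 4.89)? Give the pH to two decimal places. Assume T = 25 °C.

CH3CH2COOH ⇌ CH3CH2COO- + H+
Ka = 10^(−4.89) = 1.29 × 10^-5
Ka = [H+]²/(0.000494 − [H+]) = 1.29 × 10^-5
The 5% rule fails; solving [H+]² + Ka·[H+] − Ka·C₀ = 0 exactly:
[H+] = [−1.29e-05 + √(1.29e-05² + 2.55e-08)]/2 = 7.36 × 10^-5 M
pH = −log[H+] = −log(7.36 × 10^-5) = 4.13

pH = 4.13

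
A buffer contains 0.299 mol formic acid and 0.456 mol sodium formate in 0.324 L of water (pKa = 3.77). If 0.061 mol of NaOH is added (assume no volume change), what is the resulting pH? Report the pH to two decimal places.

After neutralization: n(HCOOH) = 0.238 mol, n(HCOO-) = 0.517 mol.
Henderson–Hasselbalch with mole ratio 0.517/0.238: pH = 3.77 + (+0.337)

pH = 4.11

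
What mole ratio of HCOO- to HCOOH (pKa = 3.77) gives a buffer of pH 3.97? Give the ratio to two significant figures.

ratio = 1.6

pH = pKa + log(r) ⇒ log(r) = 3.97 − 3.77 = +0.20
r = [HCOO-]/[HCOOH] = 10^(+0.20) = 1.58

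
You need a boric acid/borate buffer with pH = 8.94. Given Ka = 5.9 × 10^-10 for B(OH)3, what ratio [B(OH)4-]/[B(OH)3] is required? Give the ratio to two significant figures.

ratio = 0.51

pKa = -log(5.9 × 10^-10) = 9.229
pH = pKa + log(r) ⇒ log(r) = 8.94 − 9.229 = -0.289
r = [B(OH)4-]/[B(OH)3] = 10^(-0.289) = 0.514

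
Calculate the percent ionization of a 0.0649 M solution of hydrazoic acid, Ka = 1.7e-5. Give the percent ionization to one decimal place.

HN3 ⇌ N3- + H+; let x = [H+] at equilibrium.
x ≈ √(Ka·C₀) = √(1.7 × 10^-5 × 0.0649) = 1.05 × 10^-3 M
% ionization = x/C₀ × 100% = 1.05 × 10^-3/0.0649 × 100% = 1.6%

1.6%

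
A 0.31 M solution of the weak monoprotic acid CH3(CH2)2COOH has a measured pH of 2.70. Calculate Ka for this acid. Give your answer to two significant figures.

[H+] = 10^(-2.70) = 2.00 × 10^-3 M
At equilibrium [HA] = 0.31 − 2.00 × 10^-3 = 3.08 × 10^-1 M
Ka = [H+][A-]/[HA] = (2.00 × 10^-3)² / 3.08 × 10^-1 = 1.3 × 10^-5

Ka = 1.3 × 10^-5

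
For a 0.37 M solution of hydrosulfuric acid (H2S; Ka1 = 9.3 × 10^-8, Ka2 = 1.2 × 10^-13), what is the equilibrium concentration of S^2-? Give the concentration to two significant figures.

First ionization gives [H+] ≈ [HS-] = 1.85 × 10^-4 M.
Second step: Ka2 = [H+][S^2-]/[HS-] ≈ [S^2-] (since [H+] ≈ [HS-]).
So [S^2-] ≈ Ka2.

1.2 × 10^-13 M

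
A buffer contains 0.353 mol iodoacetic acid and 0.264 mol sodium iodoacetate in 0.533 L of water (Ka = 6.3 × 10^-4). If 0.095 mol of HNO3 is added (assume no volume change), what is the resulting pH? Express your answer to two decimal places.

After neutralization: n(ICH2COOH) = 0.448 mol, n(ICH2COO-) = 0.169 mol.
pKa = −log(6.3 × 10^-4) = 3.201
pH = pKa + log([A⁻]/[HA]) = 3.201 + log(0.169/0.448) = 3.201 -0.423

pH = 2.78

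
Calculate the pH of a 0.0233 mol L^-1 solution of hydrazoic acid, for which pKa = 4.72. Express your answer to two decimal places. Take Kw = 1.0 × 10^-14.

pH = 3.18

HN3 ⇌ N3- + H+
Ka = 10^(−4.72) = 1.91 × 10^-5
From the ICE table, Ka = [H+]²/(0.0233 − [H+]) = 1.91 × 10^-5.
Neglecting [H+] in the denominator: [H+] = √(1.91 × 10^-5 × 0.0233) = 6.67 × 10^-4 M
([H+]/C₀ = 2.9% < 5%, so the approximation holds.)
pH = −log[H+] = −log(6.67 × 10^-4) = 3.18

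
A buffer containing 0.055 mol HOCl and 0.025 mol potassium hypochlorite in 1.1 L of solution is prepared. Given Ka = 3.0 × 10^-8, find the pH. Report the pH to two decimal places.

pH = 7.18

pKa = −log(3.0 × 10^-8) = 7.523
Using pH = pKa + log([base]/[acid]) with [base]/[acid] = 0.025/0.055:
pH = 7.523 + (-0.342) = 7.18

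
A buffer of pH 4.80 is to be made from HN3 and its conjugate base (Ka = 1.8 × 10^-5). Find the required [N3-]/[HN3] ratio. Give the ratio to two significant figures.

ratio = 1.1

pKa = -log(1.8 × 10^-5) = 4.745
pH = pKa + log(r) ⇒ log(r) = 4.80 − 4.745 = +0.055
r = [N3-]/[HN3] = 10^(+0.055) = 1.14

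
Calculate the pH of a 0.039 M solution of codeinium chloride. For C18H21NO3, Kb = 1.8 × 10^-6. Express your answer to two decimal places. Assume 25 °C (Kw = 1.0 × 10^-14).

pH = 4.83

C18H22NO3+ is the conjugate acid of the weak base C18H21NO3.
Ka = Kw/Kb = 1.0×10^-14 / 1.8 × 10^-6 = 5.56 × 10^-9
Ka = x²/(0.039 − x) = 5.56 × 10^-9
Since Ka ≪ C₀, x ≈ √(Ka·C₀) = 1.47 × 10^-5 M.
(x/C₀ = 0.038% < 5%, so the approximation holds.)
pH = −log(1.47 × 10^-5) = 4.83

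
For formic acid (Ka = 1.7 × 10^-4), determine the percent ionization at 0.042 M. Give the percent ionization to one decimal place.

HCOOH ⇌ HCOO- + H+; let x = [H+] at equilibrium.
Solve x² + 0.00017x − 7.14e-06 = 0 → x = 2.59 × 10^-3 M
% ionization = x/C₀ × 100% = 2.59 × 10^-3/0.042 × 100% = 6.2%

6.2%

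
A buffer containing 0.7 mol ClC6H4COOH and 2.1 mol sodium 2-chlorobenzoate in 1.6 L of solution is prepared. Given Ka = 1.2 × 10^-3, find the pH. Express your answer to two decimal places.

pKa = −log(1.2 × 10^-3) = 2.921
Henderson–Hasselbalch: pH = pKa + log([ClC6H4COO-]/[ClC6H4COOH]) = 2.921 + log(2.1/0.7)
pH = 2.921 + (+0.477) = 3.40

pH = 3.40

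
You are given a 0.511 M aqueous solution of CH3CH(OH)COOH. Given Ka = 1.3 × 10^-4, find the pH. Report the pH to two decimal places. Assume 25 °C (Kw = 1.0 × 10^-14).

CH3CH(OH)COOH ⇌ CH3CH(OH)COO- + H+
Ka = [H+]²/(0.511 − [H+]) = 1.3 × 10^-4
Assume [H+] ≪ 0.511: [H+] ≈ √(1.3 × 10^-4 × 0.511) = 8.15 × 10^-3 M
pH = −log[H+] = −log(8.15 × 10^-3) = 2.09

pH = 2.09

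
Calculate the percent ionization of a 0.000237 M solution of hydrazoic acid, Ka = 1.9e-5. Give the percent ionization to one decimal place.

24.6%

HN3 ⇌ N3- + H+; let x = [H+] at equilibrium.
Ka = x²/(C₀ − x); solving the quadratic gives x = 5.83 × 10^-5 M.
Fraction ionized = 5.83 × 10^-5 / 0.000237 = 0.2460 → 24.6%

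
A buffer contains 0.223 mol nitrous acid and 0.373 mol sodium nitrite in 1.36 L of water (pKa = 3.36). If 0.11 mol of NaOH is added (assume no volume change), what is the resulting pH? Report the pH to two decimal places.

pH = 3.99

OH- converts HNO2 to NO2-: HNO2 → 0.113 mol, NO2- → 0.483 mol.
pH = pKa + log(n_NO2-/n_HNO2) = 3.36 + log(0.483/0.113) = 3.36 + (+0.631)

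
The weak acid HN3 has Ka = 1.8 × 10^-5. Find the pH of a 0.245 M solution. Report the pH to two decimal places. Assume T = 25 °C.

pH = 2.68

HN3 ⇌ N3- + H+
Ka = [H+]²/(0.245 − [H+]) = 1.8 × 10^-5
Neglecting [H+] in the denominator: [H+] = √(1.8 × 10^-5 × 0.245) = 2.10 × 10^-3 M
([H+]/C₀ = 0.86% < 5%, so the approximation holds.)
pH = −log[H+] = −log(2.10 × 10^-3) = 2.68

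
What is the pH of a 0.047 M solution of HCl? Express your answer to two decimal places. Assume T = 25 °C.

HCl is a strong acid and dissociates completely, so [H+] = 0.047 M.
pH = -log(0.047) = 1.33

pH = 1.33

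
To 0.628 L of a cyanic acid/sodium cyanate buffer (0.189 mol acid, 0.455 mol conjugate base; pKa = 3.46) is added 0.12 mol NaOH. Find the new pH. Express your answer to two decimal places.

pH = 4.38

After neutralization: n(HOCN) = 0.069 mol, n(OCN-) = 0.575 mol.
Henderson–Hasselbalch with mole ratio 0.575/0.069: pH = 3.46 + (+0.921)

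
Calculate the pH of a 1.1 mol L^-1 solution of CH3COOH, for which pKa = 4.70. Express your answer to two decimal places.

pH = 2.33

CH3COOH ⇌ CH3COO- + H+
Ka = 10^(−4.70) = 2.00 × 10^-5
From the ICE table, Ka = x²/(1.1 − x) = 2.00 × 10^-5.
Since Ka ≪ C₀, x ≈ √(Ka·C₀) = 4.69 × 10^-3 M.
pH = −log(4.69 × 10^-3) = 2.33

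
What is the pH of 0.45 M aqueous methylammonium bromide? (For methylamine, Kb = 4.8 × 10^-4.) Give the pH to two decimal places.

pH = 5.51

CH3NH3+ is the conjugate acid of the weak base CH3NH2.
Ka = Kw/Kb = 1.0×10^-14 / 4.8 × 10^-4 = 2.08 × 10^-11
From the ICE table, Ka = x²/(0.45 − x) = 2.08 × 10^-11.
Neglecting x in the denominator: x = √(2.08 × 10^-11 × 0.45) = 3.06 × 10^-6 M
(x/C₀ = 0.00068% < 5%, so the approximation holds.)
pH = −log(3.06 × 10^-6) = 5.51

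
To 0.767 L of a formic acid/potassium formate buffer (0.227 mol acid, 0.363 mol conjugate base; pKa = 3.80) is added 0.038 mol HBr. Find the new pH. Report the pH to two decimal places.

pH = 3.89

After neutralization: n(HCOOH) = 0.265 mol, n(HCOO-) = 0.325 mol.
pH = pKa + log(n_HCOO-/n_HCOOH) = 3.80 + log(0.325/0.265) = 3.80 + (+0.089)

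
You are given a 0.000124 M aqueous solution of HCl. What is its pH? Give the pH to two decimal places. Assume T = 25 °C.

pH = 3.91

HCl is a strong acid and dissociates completely, so [H+] = 0.000124 M.
pH = -log(0.000124) = 3.91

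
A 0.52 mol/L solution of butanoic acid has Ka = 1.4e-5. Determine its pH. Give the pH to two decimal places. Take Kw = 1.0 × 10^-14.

pH = 2.57

CH3(CH2)2COOH ⇌ CH3(CH2)2COO- + H+
From the ICE table, Ka = [H+]²/(0.52 − [H+]) = 1.4 × 10^-5.
Since Ka ≪ C₀, [H+] ≈ √(Ka·C₀) = 2.70 × 10^-3 M.
pH = −log(2.70 × 10^-3) = 2.57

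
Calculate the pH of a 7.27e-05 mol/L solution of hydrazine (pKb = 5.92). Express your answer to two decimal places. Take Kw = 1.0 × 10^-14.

N2H4 + H2O ⇌ N2H5+ + OH-
Kb = 10^(−5.92) = 1.20 × 10^-6
Kb = x²/(7.27e-05 − x) = 1.20 × 10^-6
Here C₀/Kb ≈ 60.6, so the small-x approximation fails. Use the quadratic:
x = [−1.2e-06 + √(1.2e-06² + 3.49e-10)]/2 = 8.76 × 10^-6 M
pOH = −log(8.76 × 10^-6) = 5.06; pH = 14.00 − 5.06 = 8.94

pH = 8.94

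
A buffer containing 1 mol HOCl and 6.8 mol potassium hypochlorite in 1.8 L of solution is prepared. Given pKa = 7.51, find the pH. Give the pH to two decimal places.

pH = 8.34

Henderson–Hasselbalch: pH = pKa + log([OCl-]/[HOCl]) = 7.51 + log(6.8/1)
pH = 7.51 + (+0.833) = 8.34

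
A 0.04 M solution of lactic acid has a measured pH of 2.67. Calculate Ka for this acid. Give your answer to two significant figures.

[H+] = 10^(-2.67) = 2.14 × 10^-3 M
At equilibrium [HA] = 0.04 − 2.14 × 10^-3 = 3.79 × 10^-2 M
Ka = [H+][A-]/[HA] = (2.14 × 10^-3)² / 3.79 × 10^-2 = 1.2 × 10^-4

Ka = 1.2 × 10^-4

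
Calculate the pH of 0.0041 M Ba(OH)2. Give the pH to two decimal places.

Ba(OH)2 is a strong base (each formula unit releases 2 OH-); [OH-] = 0.0082 M.
pOH = -log(0.0082) = 2.09
pH = 14.00 - 2.09 = 11.91

pH = 11.91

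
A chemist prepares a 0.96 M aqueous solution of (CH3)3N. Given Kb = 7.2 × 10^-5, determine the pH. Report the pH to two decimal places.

pH = 11.92

(CH3)3N + H2O ⇌ (CH3)3NH+ + OH-
Kb = [OH-]²/(0.96 − [OH-]) = 7.2 × 10^-5
Since Kb ≪ C₀, [OH-] ≈ √(Kb·C₀) = 8.31 × 10^-3 M.
Check: 0.87% ionized — well under 5%, approximation valid.
pOH = 2.08, so pH = 14.00 − pOH = 11.92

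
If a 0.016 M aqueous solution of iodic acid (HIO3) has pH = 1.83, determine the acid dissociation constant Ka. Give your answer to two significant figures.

[H+] = 10^(-1.83) = 1.48 × 10^-2 M
At equilibrium [HA] = 0.016 − 1.48 × 10^-2 = 1.20 × 10^-3 M
Ka = [H+][A-]/[HA] = (1.48 × 10^-2)² / 1.20 × 10^-3 = 1.8 × 10^-1

Ka = 1.8 × 10^-1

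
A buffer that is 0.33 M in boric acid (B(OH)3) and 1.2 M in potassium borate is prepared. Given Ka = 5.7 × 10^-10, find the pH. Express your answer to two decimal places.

pH = 9.80

pKa = −log(5.7 × 10^-10) = 9.244
Henderson–Hasselbalch: pH = pKa + log([B(OH)4-]/[B(OH)3]) = 9.244 + log(1.2/0.33)
pH = 9.244 + (+0.561) = 9.80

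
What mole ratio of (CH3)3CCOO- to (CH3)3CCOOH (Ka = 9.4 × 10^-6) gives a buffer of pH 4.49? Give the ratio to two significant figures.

pKa = -log(9.4 × 10^-6) = 5.027
pH = pKa + log(r) ⇒ log(r) = 4.49 − 5.027 = -0.537
r = [(CH3)3CCOO-]/[(CH3)3CCOOH] = 10^(-0.537) = 0.29

ratio = 0.29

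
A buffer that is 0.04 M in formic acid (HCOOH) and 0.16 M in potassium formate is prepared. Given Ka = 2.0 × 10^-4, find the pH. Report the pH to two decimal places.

pH = 4.30

pKa = −log(2.0 × 10^-4) = 3.699
Using pH = pKa + log([base]/[acid]) with [base]/[acid] = 0.16/0.04:
pH = 3.699 + (+0.602) = 4.30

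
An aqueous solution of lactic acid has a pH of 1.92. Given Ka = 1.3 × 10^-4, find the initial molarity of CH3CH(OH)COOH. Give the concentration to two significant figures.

C₀ = 1.1 M

[H+] = 10^(-1.92) = 1.20 × 10^-2 M = x
Ka = x²/(C₀ − x) ⇒ C₀ = x + x²/Ka
C₀ = 1.20 × 10^-2 + (1.20 × 10^-2)²/(1.3 × 10^-4) = 1.12 M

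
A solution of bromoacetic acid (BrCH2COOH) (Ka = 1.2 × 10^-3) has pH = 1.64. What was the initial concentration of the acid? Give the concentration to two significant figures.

C₀ = 4.6 × 10^-1 M

[H+] = 10^(-1.64) = 2.29 × 10^-2 M = x
Ka = x²/(C₀ − x) ⇒ C₀ = x + x²/Ka
C₀ = 2.29 × 10^-2 + (2.29 × 10^-2)²/(1.2 × 10^-3) = 4.60 × 10^-1 M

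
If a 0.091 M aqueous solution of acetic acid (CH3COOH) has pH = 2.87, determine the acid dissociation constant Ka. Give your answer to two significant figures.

[H+] = 10^(-2.87) = 1.35 × 10^-3 M
At equilibrium [HA] = 0.091 − 1.35 × 10^-3 = 8.96 × 10^-2 M
Ka = [H+][A-]/[HA] = (1.35 × 10^-3)² / 8.96 × 10^-2 = 2.0 × 10^-5

Ka = 2.0 × 10^-5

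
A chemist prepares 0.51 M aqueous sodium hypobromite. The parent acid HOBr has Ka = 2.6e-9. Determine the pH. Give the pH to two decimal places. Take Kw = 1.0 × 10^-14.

pH = 11.15

OBr- is the conjugate base of the weak acid HOBr.
Kb = Kw/Ka = 1.0×10^-14 / 2.6 × 10^-9 = 3.85 × 10^-6
Kb = x²/(0.51 − x) = 3.85 × 10^-6
Since Kb ≪ C₀, x ≈ √(Kb·C₀) = 1.40 × 10^-3 M.
pOH = −log(1.40 × 10^-3) = 2.85; pH = 14.00 − 2.85 = 11.15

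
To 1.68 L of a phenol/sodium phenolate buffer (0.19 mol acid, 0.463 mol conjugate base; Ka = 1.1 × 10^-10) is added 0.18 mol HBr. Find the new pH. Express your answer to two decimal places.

pH = 9.84

Added H+ converts C6H5O- to C6H5OH: C6H5OH → 0.37 mol, C6H5O- → 0.283 mol.
pKa = −log(1.1 × 10^-10) = 9.959
Henderson–Hasselbalch with mole ratio 0.283/0.37: pH = 9.959 + (-0.116)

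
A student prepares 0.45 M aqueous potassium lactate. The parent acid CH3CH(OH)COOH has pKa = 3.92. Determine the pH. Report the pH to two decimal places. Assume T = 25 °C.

pH = 8.79

CH3CH(OH)COO- is the conjugate base of the weak acid CH3CH(OH)COOH.
Ka = 10^(−3.92) = 1.20 × 10^-4
Kb = Kw/Ka = 1.0×10^-14 / 1.20 × 10^-4 = 8.33 × 10^-11
Kb = [OH-]²/(0.45 − [OH-]) = 8.33 × 10^-11
Since Kb ≪ C₀, [OH-] ≈ √(Kb·C₀) = 6.12 × 10^-6 M.
Check: 0.0014% ionized — well under 5%, approximation valid.
pOH = −log(6.12 × 10^-6) = 5.21; pH = 14.00 − 5.21 = 8.79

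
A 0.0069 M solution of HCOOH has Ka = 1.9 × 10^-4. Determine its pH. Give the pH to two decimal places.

pH = 2.98

HCOOH ⇌ HCOO- + H+
Ka = [H+]²/(0.0069 − [H+]) = 1.9 × 10^-4
[H+] is not negligible relative to C₀; solve [H+]² + 0.00019·[H+] − 1.31e-06 = 0.
[H+] = (−Ka + √(Ka² + 4·Ka·C₀))/2 = 1.05 × 10^-3 M
pH = −log(1.05 × 10^-3) = 2.98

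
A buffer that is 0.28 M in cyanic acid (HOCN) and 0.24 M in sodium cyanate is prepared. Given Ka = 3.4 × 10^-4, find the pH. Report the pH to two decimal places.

pKa = −log(3.4 × 10^-4) = 3.469
Using pH = pKa + log([base]/[acid]) with [base]/[acid] = 0.24/0.28:
pH = 3.469 + (-0.067) = 3.40

pH = 3.40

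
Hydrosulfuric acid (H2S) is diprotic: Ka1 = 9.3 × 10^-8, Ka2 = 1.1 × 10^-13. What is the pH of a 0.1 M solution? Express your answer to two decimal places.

pH = 4.02

Ka1 ≫ Ka2, so treat the first dissociation as the only significant source of H+.
Ka1 = x²/(0.1 − x) = 9.3 × 10^-8
x ≈ √(9.3 × 10^-8 × 0.1) = 9.64 × 10^-5 M
pH = −log(9.64 × 10^-5) = 4.02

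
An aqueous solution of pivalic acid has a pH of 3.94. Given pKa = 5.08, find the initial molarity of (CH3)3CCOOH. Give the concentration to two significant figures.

[H+] = 10^(-3.94) = 1.15 × 10^-4 M = x
Ka = 10^(−5.08) = 8.32 × 10^-6
Ka = x²/(C₀ − x) ⇒ C₀ = x + x²/Ka
C₀ = 1.15 × 10^-4 + (1.15 × 10^-4)²/(8.32 × 10^-6) = 1.70 × 10^-3 M

C₀ = 1.7 × 10^-3 M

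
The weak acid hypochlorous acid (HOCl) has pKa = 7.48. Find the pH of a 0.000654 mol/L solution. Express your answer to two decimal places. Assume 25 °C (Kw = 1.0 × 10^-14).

pH = 5.33

HOCl ⇌ OCl- + H+
Ka = 10^(−7.48) = 3.31 × 10^-8
Ka = [H+]²/(0.000654 − [H+]) = 3.31 × 10^-8
Assume [H+] ≪ 0.000654: [H+] ≈ √(3.31 × 10^-8 × 0.000654) = 4.65 × 10^-6 M
Check: 0.71% ionized — well under 5%, approximation valid.
pH = −log(4.65 × 10^-6) = 5.33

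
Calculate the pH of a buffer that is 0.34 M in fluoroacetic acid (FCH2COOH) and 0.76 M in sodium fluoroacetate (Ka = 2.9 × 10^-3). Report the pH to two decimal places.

pKa = −log(2.9 × 10^-3) = 2.538
pH = pKa + log([A⁻]/[HA]) = 2.538 + log(0.76/0.34)
pH = 2.538 + (+0.349) = 2.89

pH = 2.89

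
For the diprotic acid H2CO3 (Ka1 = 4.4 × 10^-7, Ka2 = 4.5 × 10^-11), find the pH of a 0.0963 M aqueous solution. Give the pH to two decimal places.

Ka1 ≫ Ka2, so treat the first dissociation as the only significant source of H+.
Ka1 = x²/(0.0963 − x) = 4.4 × 10^-7
x ≈ √(4.4 × 10^-7 × 0.0963) = 2.06 × 10^-4 M
pH = −log(2.06 × 10^-4) = 3.69

pH = 3.69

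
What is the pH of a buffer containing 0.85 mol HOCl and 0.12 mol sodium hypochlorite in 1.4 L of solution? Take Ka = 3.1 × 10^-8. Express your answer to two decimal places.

pKa = −log(3.1 × 10^-8) = 7.509
Henderson–Hasselbalch: pH = pKa + log([OCl-]/[HOCl]) = 7.509 + log(0.12/0.85)
pH = 7.509 + (-0.850) = 6.66

pH = 6.66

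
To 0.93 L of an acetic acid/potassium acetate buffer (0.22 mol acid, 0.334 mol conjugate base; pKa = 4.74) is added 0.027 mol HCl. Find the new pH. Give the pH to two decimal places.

pH = 4.83

After neutralization: n(CH3COOH) = 0.247 mol, n(CH3COO-) = 0.307 mol.
Henderson–Hasselbalch with mole ratio 0.307/0.247: pH = 4.74 + (+0.094)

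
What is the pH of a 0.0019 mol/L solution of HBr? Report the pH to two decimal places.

pH = 2.72

HBr is a strong acid and dissociates completely, so [H+] = 0.0019 M.
pH = -log(0.0019) = 2.72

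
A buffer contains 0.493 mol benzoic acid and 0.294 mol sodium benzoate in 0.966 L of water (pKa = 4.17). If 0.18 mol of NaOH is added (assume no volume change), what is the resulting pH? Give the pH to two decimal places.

OH- converts C6H5COOH to C6H5COO-: C6H5COOH → 0.313 mol, C6H5COO- → 0.474 mol.
pH = pKa + log(n_C6H5COO-/n_C6H5COOH) = 4.17 + log(0.474/0.313) = 4.17 + (+0.180)

pH = 4.35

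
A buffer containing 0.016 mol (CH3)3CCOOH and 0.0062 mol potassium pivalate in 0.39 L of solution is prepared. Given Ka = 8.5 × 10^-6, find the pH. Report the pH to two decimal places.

pH = 4.66

pKa = −log(8.5 × 10^-6) = 5.071
Henderson–Hasselbalch: pH = pKa + log([(CH3)3CCOO-]/[(CH3)3CCOOH]) = 5.071 + log(0.0062/0.016)
pH = 5.071 + (-0.412) = 4.66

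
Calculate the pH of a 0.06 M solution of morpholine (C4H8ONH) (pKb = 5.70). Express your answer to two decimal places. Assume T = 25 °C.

C4H8ONH + H2O ⇌ C4H8ONH2+ + OH-
Kb = 10^(−5.70) = 2.00 × 10^-6
From the ICE table, Kb = x²/(0.06 − x) = 2.00 × 10^-6.
Neglecting x in the denominator: x = √(2.00 × 10^-6 × 0.06) = 3.46 × 10^-4 M
(x/C₀ = 0.58% < 5%, so the approximation holds.)
pOH = −log(3.46 × 10^-4) = 3.46; pH = 14.00 − 3.46 = 10.54

pH = 10.54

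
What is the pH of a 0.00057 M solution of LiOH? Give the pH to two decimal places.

pH = 10.76

LiOH is a strong base; [OH-] = 0.00057 M.
pOH = -log(0.00057) = 3.24
pH = 14.00 - 3.24 = 10.76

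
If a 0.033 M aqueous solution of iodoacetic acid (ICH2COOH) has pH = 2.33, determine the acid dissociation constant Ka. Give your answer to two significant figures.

Ka = 7.7 × 10^-4

[H+] = 10^(-2.33) = 4.68 × 10^-3 M
At equilibrium [HA] = 0.033 − 4.68 × 10^-3 = 2.83 × 10^-2 M
Ka = [H+][A-]/[HA] = (4.68 × 10^-3)² / 2.83 × 10^-2 = 7.7 × 10^-4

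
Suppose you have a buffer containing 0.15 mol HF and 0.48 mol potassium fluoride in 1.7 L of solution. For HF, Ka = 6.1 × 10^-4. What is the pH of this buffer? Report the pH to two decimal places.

pKa = −log(6.1 × 10^-4) = 3.215
Henderson–Hasselbalch: pH = pKa + log([F-]/[HF]) = 3.215 + log(0.48/0.15)
pH = 3.215 + (+0.505) = 3.72

pH = 3.72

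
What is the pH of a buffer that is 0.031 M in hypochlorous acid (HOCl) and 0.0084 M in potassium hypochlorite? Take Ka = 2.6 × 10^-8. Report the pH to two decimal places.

pH = 7.02

pKa = −log(2.6 × 10^-8) = 7.585
pH = pKa + log([A⁻]/[HA]) = 7.585 + log(0.0084/0.031)
pH = 7.585 + (-0.567) = 7.02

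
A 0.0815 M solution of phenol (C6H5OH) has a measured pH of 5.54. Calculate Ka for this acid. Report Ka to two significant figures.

Ka = 1.0 × 10^-10

[H+] = 10^(-5.54) = 2.88 × 10^-6 M
At equilibrium [HA] = 0.0815 − 2.88 × 10^-6 = 8.15 × 10^-2 M
Ka = [H+][A-]/[HA] = (2.88 × 10^-6)² / 8.15 × 10^-2 = 1.0 × 10^-10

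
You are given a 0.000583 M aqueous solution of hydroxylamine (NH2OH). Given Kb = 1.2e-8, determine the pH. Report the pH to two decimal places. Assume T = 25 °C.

pH = 8.42

NH2OH + H2O ⇌ NH3OH+ + OH-
From the ICE table, Kb = x²/(0.000583 − x) = 1.2 × 10^-8.
Assume x ≪ 0.000583: x ≈ √(1.2 × 10^-8 × 0.000583) = 2.64 × 10^-6 M
pOH = 5.58, so pH = 14.00 − pOH = 8.42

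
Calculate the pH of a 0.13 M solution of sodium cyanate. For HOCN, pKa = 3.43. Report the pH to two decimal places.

pH = 8.27

OCN- is the conjugate base of the weak acid HOCN.
Ka = 10^(−3.43) = 3.72 × 10^-4
Kb = Kw/Ka = 1.0×10^-14 / 3.72 × 10^-4 = 2.69 × 10^-11
From the ICE table, Kb = [OH-]²/(0.13 − [OH-]) = 2.69 × 10^-11.
Assume [OH-] ≪ 0.13: [OH-] ≈ √(2.69 × 10^-11 × 0.13) = 1.87 × 10^-6 M
pOH = −log(1.87 × 10^-6) = 5.73; pH = 14.00 − 5.73 = 8.27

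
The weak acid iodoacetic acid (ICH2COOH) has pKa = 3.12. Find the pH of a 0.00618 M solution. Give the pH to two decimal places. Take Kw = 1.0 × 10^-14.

pH = 2.74

ICH2COOH ⇌ ICH2COO- + H+
Ka = 10^(−3.12) = 7.59 × 10^-4
Ka = x²/(0.00618 − x) = 7.59 × 10^-4
The 5% rule fails; solving x² + Ka·x − Ka·C₀ = 0 exactly:
x = [−0.000759 + √(0.000759² + 1.88e-05)]/2 = 1.82 × 10^-3 M
pH = −log(1.82 × 10^-3) = 2.74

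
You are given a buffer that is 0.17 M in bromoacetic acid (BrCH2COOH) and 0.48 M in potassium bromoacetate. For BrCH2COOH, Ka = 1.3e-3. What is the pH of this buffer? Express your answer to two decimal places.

pH = 3.34

pKa = −log(1.3 × 10^-3) = 2.886
Using pH = pKa + log([base]/[acid]) with [base]/[acid] = 0.48/0.17:
pH = 2.886 + (+0.451) = 3.34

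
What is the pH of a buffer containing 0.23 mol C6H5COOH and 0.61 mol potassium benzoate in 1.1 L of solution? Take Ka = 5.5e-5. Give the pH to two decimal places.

pH = 4.68

pKa = −log(5.5 × 10^-5) = 4.260
Using pH = pKa + log([base]/[acid]) with [base]/[acid] = 0.61/0.23:
pH = 4.260 + (+0.424) = 4.68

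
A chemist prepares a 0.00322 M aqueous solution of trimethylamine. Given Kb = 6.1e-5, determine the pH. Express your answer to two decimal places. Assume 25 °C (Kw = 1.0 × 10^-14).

(CH3)3N + H2O ⇌ (CH3)3NH+ + OH-
Let x = [OH-] at equilibrium. Kb = x²/(0.00322 − x).
Here C₀/Kb ≈ 52.8, so the small-x approximation fails. Use the quadratic:
x = (−Kb + √(Kb² + 4·Kb·C₀))/2 = 4.14 × 10^-4 M
pOH = −log(4.14 × 10^-4) = 3.38; pH = 14.00 − 3.38 = 10.62

pH = 10.62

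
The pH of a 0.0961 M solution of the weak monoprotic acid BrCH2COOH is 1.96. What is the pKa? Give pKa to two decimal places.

pKa = 2.85

[H+] = 10^(-1.96) = 1.10 × 10^-2 M
At equilibrium [HA] = 0.0961 − 1.10 × 10^-2 = 8.51 × 10^-2 M
Ka = [H+][A-]/[HA] = (1.10 × 10^-2)² / 8.51 × 10^-2 = 1.42 × 10^-3
pKa = -log(1.42 × 10^-3) = 2.85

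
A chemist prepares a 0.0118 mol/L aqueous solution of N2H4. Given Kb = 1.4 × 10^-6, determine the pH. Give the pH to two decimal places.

N2H4 + H2O ⇌ N2H5+ + OH-
Kb = x²/(0.0118 − x) = 1.4 × 10^-6
Assume x ≪ 0.0118: x ≈ √(1.4 × 10^-6 × 0.0118) = 1.29 × 10^-4 M
Check: 1.1% ionized — well under 5%, approximation valid.
pOH = 3.89, so pH = 14.00 − pOH = 10.11

pH = 10.11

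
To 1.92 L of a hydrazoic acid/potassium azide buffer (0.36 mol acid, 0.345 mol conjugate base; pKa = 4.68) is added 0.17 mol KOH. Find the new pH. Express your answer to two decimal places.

pH = 5.11

After neutralization: n(HN3) = 0.19 mol, n(N3-) = 0.515 mol.
pH = pKa + log(n_N3-/n_HN3) = 4.68 + log(0.515/0.19) = 4.68 + (+0.433)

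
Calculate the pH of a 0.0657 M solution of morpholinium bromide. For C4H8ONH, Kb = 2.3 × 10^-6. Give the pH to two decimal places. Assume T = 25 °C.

pH = 4.77

C4H8ONH2+ is the conjugate acid of the weak base C4H8ONH.
Ka = Kw/Kb = 1.0×10^-14 / 2.3 × 10^-6 = 4.35 × 10^-9
From the ICE table, Ka = x²/(0.0657 − x) = 4.35 × 10^-9.
Assume x ≪ 0.0657: x ≈ √(4.35 × 10^-9 × 0.0657) = 1.69 × 10^-5 M
Check: 0.026% ionized — well under 5%, approximation valid.
pH = −log[H+] = −log(1.69 × 10^-5) = 4.77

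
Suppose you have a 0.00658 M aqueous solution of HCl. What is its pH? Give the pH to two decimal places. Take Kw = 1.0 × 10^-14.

HCl is a strong acid and dissociates completely, so [H+] = 0.00658 M.
pH = -log(0.00658) = 2.18

pH = 2.18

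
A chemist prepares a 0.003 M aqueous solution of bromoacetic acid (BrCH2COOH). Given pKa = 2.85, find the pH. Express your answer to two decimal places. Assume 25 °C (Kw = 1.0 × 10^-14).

BrCH2COOH ⇌ BrCH2COO- + H+
Ka = 10^(−2.85) = 1.41 × 10^-3
Ka = x²/(0.003 − x) = 1.41 × 10^-3
Here C₀/Ka ≈ 2.13, so the small-x approximation fails. Use the quadratic:
x = (−Ka + √(Ka² + 4·Ka·C₀))/2 = 1.47 × 10^-3 M
pH = −log[H+] = −log(1.47 × 10^-3) = 2.83

pH = 2.83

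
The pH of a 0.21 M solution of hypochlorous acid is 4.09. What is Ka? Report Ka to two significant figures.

[H+] = 10^(-4.09) = 8.13 × 10^-5 M
At equilibrium [HA] = 0.21 − 8.13 × 10^-5 = 2.10 × 10^-1 M
Ka = [H+][A-]/[HA] = (8.13 × 10^-5)² / 2.10 × 10^-1 = 3.1 × 10^-8

Ka = 3.1 × 10^-8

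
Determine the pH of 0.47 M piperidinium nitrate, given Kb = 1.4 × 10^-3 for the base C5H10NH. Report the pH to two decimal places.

C5H10NH2+ is the conjugate acid of the weak base C5H10NH.
Ka = Kw/Kb = 1.0×10^-14 / 1.4 × 10^-3 = 7.14 × 10^-12
From the ICE table, Ka = x²/(0.47 − x) = 7.14 × 10^-12.
Since Ka ≪ C₀, x ≈ √(Ka·C₀) = 1.83 × 10^-6 M.
Check: 0.00039% ionized — well under 5%, approximation valid.
pH = −log(1.83 × 10^-6) = 5.74

pH = 5.74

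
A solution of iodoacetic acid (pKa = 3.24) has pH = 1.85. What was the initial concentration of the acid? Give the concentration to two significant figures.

C₀ = 3.6 × 10^-1 M

[H+] = 10^(-1.85) = 1.41 × 10^-2 M = x
Ka = 10^(−3.24) = 5.75 × 10^-4
Ka = x²/(C₀ − x) ⇒ C₀ = x + x²/Ka
C₀ = 1.41 × 10^-2 + (1.41 × 10^-2)²/(5.75 × 10^-4) = 3.60 × 10^-1 M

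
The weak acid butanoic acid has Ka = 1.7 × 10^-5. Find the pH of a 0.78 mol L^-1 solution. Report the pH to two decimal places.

CH3(CH2)2COOH ⇌ CH3(CH2)2COO- + H+
From the ICE table, Ka = x²/(0.78 − x) = 1.7 × 10^-5.
Assume x ≪ 0.78: x ≈ √(1.7 × 10^-5 × 0.78) = 3.64 × 10^-3 M
pH = −log[H+] = −log(3.64 × 10^-3) = 2.44

pH = 2.44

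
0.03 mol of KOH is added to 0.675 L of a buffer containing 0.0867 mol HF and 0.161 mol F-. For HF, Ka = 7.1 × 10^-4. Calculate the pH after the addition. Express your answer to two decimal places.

OH- converts HF to F-: HF → 0.0567 mol, F- → 0.191 mol.
pKa = −log(7.1 × 10^-4) = 3.149
pH = pKa + log(n_F-/n_HF) = 3.149 + log(0.191/0.0567) = 3.149 + (+0.527)

pH = 3.68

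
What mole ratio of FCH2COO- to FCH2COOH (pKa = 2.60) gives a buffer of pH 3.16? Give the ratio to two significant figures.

pH = pKa + log(r) ⇒ log(r) = 3.16 − 2.60 = +0.56
r = [FCH2COO-]/[FCH2COOH] = 10^(+0.56) = 3.63

ratio = 3.6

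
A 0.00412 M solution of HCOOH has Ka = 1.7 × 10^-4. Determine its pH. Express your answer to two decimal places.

HCOOH ⇌ HCOO- + H+
Let x = [H+] at equilibrium. Ka = x²/(0.00412 − x).
Here C₀/Ka ≈ 24.2, so the small-x approximation fails. Use the quadratic:
x = (−Ka + √(Ka² + 4·Ka·C₀))/2 = 7.56 × 10^-4 M
pH = −log(7.56 × 10^-4) = 3.12

pH = 3.12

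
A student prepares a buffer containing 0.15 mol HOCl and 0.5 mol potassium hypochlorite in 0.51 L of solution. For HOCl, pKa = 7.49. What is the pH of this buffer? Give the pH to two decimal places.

pH = 8.01

pH = pKa + log([A⁻]/[HA]) = 7.49 + log(0.5/0.15)
pH = 7.49 + (+0.523) = 8.01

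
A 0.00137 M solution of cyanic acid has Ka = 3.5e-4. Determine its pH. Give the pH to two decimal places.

HOCN ⇌ OCN- + H+
From the ICE table, Ka = x²/(0.00137 − x) = 3.5 × 10^-4.
The 5% rule fails; solving x² + Ka·x − Ka·C₀ = 0 exactly:
x = (−Ka + √(Ka² + 4·Ka·C₀))/2 = 5.39 × 10^-4 M
pH = −log(5.39 × 10^-4) = 3.27

pH = 3.27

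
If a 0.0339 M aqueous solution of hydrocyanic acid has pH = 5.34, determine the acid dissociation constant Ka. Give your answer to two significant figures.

[H+] = 10^(-5.34) = 4.57 × 10^-6 M
At equilibrium [HA] = 0.0339 − 4.57 × 10^-6 = 3.39 × 10^-2 M
Ka = [H+][A-]/[HA] = (4.57 × 10^-6)² / 3.39 × 10^-2 = 6.2 × 10^-10

Ka = 6.2 × 10^-10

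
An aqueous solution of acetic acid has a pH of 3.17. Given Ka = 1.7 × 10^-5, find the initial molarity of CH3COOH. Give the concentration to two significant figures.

C₀ = 2.8 × 10^-2 M

[H+] = 10^(-3.17) = 6.76 × 10^-4 M = x
Ka = x²/(C₀ − x) ⇒ C₀ = x + x²/Ka
C₀ = 6.76 × 10^-4 + (6.76 × 10^-4)²/(1.7 × 10^-5) = 2.76 × 10^-2 M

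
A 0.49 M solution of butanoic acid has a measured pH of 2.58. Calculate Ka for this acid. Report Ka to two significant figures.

Ka = 1.4 × 10^-5

[H+] = 10^(-2.58) = 2.63 × 10^-3 M
At equilibrium [HA] = 0.49 − 2.63 × 10^-3 = 4.87 × 10^-1 M
Ka = [H+][A-]/[HA] = (2.63 × 10^-3)² / 4.87 × 10^-1 = 1.4 × 10^-5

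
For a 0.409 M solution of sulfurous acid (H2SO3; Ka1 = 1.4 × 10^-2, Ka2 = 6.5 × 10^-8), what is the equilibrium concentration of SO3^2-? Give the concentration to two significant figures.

6.5 × 10^-8 M

First ionization gives [H+] ≈ [HSO3-] = 6.90 × 10^-2 M.
Second step: Ka2 = [H+][SO3^2-]/[HSO3-] ≈ [SO3^2-] (since [H+] ≈ [HSO3-]).
So [SO3^2-] ≈ Ka2.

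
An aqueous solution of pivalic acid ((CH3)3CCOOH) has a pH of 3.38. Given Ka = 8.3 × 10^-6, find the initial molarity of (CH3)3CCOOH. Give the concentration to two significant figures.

C₀ = 2.1 × 10^-2 M

[H+] = 10^(-3.38) = 4.17 × 10^-4 M = x
Ka = x²/(C₀ − x) ⇒ C₀ = x + x²/Ka
C₀ = 4.17 × 10^-4 + (4.17 × 10^-4)²/(8.3 × 10^-6) = 2.14 × 10^-2 M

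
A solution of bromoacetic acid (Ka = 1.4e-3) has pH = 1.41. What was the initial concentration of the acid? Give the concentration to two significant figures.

C₀ = 1.1 M

[H+] = 10^(-1.41) = 3.89 × 10^-2 M = x
Ka = x²/(C₀ − x) ⇒ C₀ = x + x²/Ka
C₀ = 3.89 × 10^-2 + (3.89 × 10^-2)²/(1.4 × 10^-3) = 1.12 M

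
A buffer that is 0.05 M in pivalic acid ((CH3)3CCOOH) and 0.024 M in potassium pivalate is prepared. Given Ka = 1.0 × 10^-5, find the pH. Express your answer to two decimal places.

pKa = −log(1.0 × 10^-5) = 5.000
Henderson–Hasselbalch: pH = pKa + log([(CH3)3CCOO-]/[(CH3)3CCOOH]) = 5.000 + log(0.024/0.05)
pH = 5.000 + (-0.319) = 4.68

pH = 4.68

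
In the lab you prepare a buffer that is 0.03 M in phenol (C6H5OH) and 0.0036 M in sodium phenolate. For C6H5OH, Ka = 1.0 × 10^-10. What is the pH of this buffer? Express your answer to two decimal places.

pKa = −log(1.0 × 10^-10) = 10.000
Henderson–Hasselbalch: pH = pKa + log([C6H5O-]/[C6H5OH]) = 10.000 + log(0.0036/0.03)
pH = 10.000 + (-0.921) = 9.08

pH = 9.08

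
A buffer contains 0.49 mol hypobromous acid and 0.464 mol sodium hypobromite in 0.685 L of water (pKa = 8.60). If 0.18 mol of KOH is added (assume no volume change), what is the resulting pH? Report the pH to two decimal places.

After neutralization: n(HOBr) = 0.31 mol, n(OBr-) = 0.644 mol.
pH = pKa + log(n_OBr-/n_HOBr) = 8.60 + log(0.644/0.31) = 8.60 + (+0.318)

pH = 8.92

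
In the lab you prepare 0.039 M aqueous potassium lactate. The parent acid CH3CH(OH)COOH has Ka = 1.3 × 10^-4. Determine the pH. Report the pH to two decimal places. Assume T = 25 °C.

CH3CH(OH)COO- is the conjugate base of the weak acid CH3CH(OH)COOH.
Kb = Kw/Ka = 1.0×10^-14 / 1.3 × 10^-4 = 7.69 × 10^-11
Let x = [OH-] at equilibrium. Kb = x²/(0.039 − x).
Neglecting x in the denominator: x = √(7.69 × 10^-11 × 0.039) = 1.73 × 10^-6 M
Check: 0.0044% ionized — well under 5%, approximation valid.
pOH = 5.76, so pH = 14.00 − pOH = 8.24

pH = 8.24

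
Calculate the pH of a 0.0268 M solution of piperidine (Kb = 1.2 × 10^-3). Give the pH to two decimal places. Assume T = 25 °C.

pH = 11.71

C5H10NH + H2O ⇌ C5H10NH2+ + OH-
From the ICE table, Kb = [OH-]²/(0.0268 − [OH-]) = 1.2 × 10^-3.
Here C₀/Kb ≈ 22.3, so the small-[OH-] approximation fails. Use the quadratic:
[OH-] = [−0.0012 + √(0.0012² + 0.000129)]/2 = 5.10 × 10^-3 M
pOH = −log(5.10 × 10^-3) = 2.29; pH = 14.00 − 2.29 = 11.71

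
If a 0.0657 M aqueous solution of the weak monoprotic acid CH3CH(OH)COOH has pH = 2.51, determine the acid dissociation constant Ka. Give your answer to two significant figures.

Ka = 1.5 × 10^-4

[H+] = 10^(-2.51) = 3.09 × 10^-3 M
At equilibrium [HA] = 0.0657 − 3.09 × 10^-3 = 6.26 × 10^-2 M
Ka = [H+][A-]/[HA] = (3.09 × 10^-3)² / 6.26 × 10^-2 = 1.5 × 10^-4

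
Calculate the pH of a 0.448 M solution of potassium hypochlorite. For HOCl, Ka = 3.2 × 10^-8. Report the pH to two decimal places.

OCl- is the conjugate base of the weak acid HOCl.
Kb = Kw/Ka = 1.0×10^-14 / 3.2 × 10^-8 = 3.12 × 10^-7
From the ICE table, Kb = x²/(0.448 − x) = 3.12 × 10^-7.
Neglecting x in the denominator: x = √(3.12 × 10^-7 × 0.448) = 3.74 × 10^-4 M
Check: 0.083% ionized — well under 5%, approximation valid.
pOH = −log(3.74 × 10^-4) = 3.43; pH = 14.00 − 3.43 = 10.57

pH = 10.57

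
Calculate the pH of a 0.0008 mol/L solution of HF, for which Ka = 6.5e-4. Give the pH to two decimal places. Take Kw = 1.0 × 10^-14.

pH = 3.33

HF ⇌ F- + H+
Ka = [H+]²/(0.0008 − [H+]) = 6.5 × 10^-4
[H+] is not negligible relative to C₀; solve [H+]² + 0.00065·[H+] − 5.2e-07 = 0.
[H+] = [−0.00065 + √(0.00065² + 2.08e-06)]/2 = 4.66 × 10^-4 M
pH = −log(4.66 × 10^-4) = 3.33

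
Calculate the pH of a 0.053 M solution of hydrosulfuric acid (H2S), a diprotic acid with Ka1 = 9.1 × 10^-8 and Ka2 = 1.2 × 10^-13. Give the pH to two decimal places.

pH = 4.16

Ka1 ≫ Ka2, so treat the first dissociation as the only significant source of H+.
Ka1 = x²/(0.053 − x) = 9.1 × 10^-8
x ≈ √(9.1 × 10^-8 × 0.053) = 6.94 × 10^-5 M
pH = −log(6.94 × 10^-5) = 4.16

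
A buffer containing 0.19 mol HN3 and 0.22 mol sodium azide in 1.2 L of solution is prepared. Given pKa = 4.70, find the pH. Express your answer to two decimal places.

pH = 4.76

pH = pKa + log([A⁻]/[HA]) = 4.70 + log(0.22/0.19)
pH = 4.70 + (+0.064) = 4.76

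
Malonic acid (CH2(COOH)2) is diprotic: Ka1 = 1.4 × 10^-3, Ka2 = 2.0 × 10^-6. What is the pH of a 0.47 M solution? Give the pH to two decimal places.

pH = 1.60

Since Ka1 ≫ Ka2, the first ionization dominates [H+].
Ka1 = x²/(0.47 − x) = 1.4 × 10^-3
Solving the quadratic: x = (−Ka1 + √(Ka1² + 4·Ka1·C₀))/2 = 2.50 × 10^-2 M
pH = −log(2.50 × 10^-2) = 1.60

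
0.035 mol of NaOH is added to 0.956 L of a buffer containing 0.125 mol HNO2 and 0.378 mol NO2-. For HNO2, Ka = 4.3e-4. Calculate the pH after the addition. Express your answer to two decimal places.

After neutralization: n(HNO2) = 0.09 mol, n(NO2-) = 0.413 mol.
pKa = −log(4.3 × 10^-4) = 3.367
pH = pKa + log(n_NO2-/n_HNO2) = 3.367 + log(0.413/0.09) = 3.367 + (+0.662)

pH = 4.03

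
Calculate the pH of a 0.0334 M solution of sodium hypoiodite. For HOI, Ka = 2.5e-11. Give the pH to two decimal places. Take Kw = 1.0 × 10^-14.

pH = 11.54

OI- is the conjugate base of the weak acid HOI.
Kb = Kw/Ka = 1.0×10^-14 / 2.5 × 10^-11 = 4.00 × 10^-4
Kb = [OH-]²/(0.0334 − [OH-]) = 4.00 × 10^-4
[OH-] is not negligible relative to C₀; solve [OH-]² + 0.0004·[OH-] − 1.34e-05 = 0.
[OH-] = (−Kb + √(Kb² + 4·Kb·C₀))/2 = 3.46 × 10^-3 M
pOH = −log(3.46 × 10^-3) = 2.46; pH = 14.00 − 2.46 = 11.54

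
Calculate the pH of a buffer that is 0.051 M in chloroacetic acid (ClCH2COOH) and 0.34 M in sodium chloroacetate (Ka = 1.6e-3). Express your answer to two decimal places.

pKa = −log(1.6 × 10^-3) = 2.796
pH = pKa + log([A⁻]/[HA]) = 2.796 + log(0.34/0.051)
pH = 2.796 + (+0.824) = 3.62

pH = 3.62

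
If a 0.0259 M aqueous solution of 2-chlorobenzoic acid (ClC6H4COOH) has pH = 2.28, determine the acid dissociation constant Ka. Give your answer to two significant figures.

Ka = 1.3 × 10^-3

[H+] = 10^(-2.28) = 5.25 × 10^-3 M
At equilibrium [HA] = 0.0259 − 5.25 × 10^-3 = 2.06 × 10^-2 M
Ka = [H+][A-]/[HA] = (5.25 × 10^-3)² / 2.06 × 10^-2 = 1.3 × 10^-3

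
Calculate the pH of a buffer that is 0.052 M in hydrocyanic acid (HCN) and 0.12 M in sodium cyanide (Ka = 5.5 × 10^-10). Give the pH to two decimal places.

pH = 9.62

pKa = −log(5.5 × 10^-10) = 9.260
Henderson–Hasselbalch: pH = pKa + log([CN-]/[HCN]) = 9.260 + log(0.12/0.052)
pH = 9.260 + (+0.363) = 9.62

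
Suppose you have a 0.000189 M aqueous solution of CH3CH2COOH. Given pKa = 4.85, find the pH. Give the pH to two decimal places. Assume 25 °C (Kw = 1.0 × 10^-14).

pH = 4.35

CH3CH2COOH ⇌ CH3CH2COO- + H+
Ka = 10^(−4.85) = 1.41 × 10^-5
Ka = [H+]²/(0.000189 − [H+]) = 1.41 × 10^-5
Here C₀/Ka ≈ 13.4, so the small-[H+] approximation fails. Use the quadratic:
[H+] = (−Ka + √(Ka² + 4·Ka·C₀))/2 = 4.51 × 10^-5 M
pH = −log[H+] = −log(4.51 × 10^-5) = 4.35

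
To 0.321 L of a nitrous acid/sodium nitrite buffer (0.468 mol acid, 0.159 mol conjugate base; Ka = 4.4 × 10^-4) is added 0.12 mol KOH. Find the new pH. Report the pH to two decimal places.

After neutralization: n(HNO2) = 0.348 mol, n(NO2-) = 0.279 mol.
pKa = −log(4.4 × 10^-4) = 3.357
pH = pKa + log(n_NO2-/n_HNO2) = 3.357 + log(0.279/0.348) = 3.357 + (-0.096)

pH = 3.26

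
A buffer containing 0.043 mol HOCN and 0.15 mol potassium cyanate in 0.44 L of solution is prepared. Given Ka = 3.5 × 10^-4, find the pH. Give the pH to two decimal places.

pH = 4.00

pKa = −log(3.5 × 10^-4) = 3.456
pH = pKa + log([A⁻]/[HA]) = 3.456 + log(0.15/0.043)
pH = 3.456 + (+0.543) = 4.00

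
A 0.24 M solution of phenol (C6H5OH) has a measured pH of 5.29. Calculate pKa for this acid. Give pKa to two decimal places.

pKa = 9.96

[H+] = 10^(-5.29) = 5.13 × 10^-6 M
At equilibrium [HA] = 0.24 − 5.13 × 10^-6 = 2.40 × 10^-1 M
Ka = [H+][A-]/[HA] = (5.13 × 10^-6)² / 2.40 × 10^-1 = 1.10 × 10^-10
pKa = -log(1.10 × 10^-10) = 9.96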